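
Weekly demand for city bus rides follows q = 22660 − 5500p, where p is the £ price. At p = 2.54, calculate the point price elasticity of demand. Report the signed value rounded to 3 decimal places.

-1.608

dq/dp = −5500. At p = 2.54, q = 22660 − 5500(2.54) = 8690.
Ed = (dq/dp)·(p/q) = −5500 × (2.54/8690) = -1.60759…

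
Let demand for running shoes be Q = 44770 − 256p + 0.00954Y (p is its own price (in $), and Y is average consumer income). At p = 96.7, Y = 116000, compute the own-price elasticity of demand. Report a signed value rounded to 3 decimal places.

-1.172

At the given values, Q = 44770 − 256(96.7) + 0.00954(116000) = 21121.44.
∂Q/∂p = −256.
E = (-256) × (96.7/21121.44) = -1.17204…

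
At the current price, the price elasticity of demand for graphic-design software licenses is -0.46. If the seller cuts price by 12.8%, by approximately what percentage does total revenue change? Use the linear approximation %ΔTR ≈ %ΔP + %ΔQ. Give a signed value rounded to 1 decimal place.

%ΔQ ≈ Ed × %ΔP = (-0.46) × (-12.8%) = +5.8880%
%ΔTR ≈ %ΔP + %ΔQ = (-12.8%) + (+5.8880%) = -6.9120%

-6.9%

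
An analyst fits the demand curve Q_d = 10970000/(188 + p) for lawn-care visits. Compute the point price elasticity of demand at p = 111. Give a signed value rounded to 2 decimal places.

dQ_d/dp = −10970000/(188 + p)² = -122.706. At p = 111, Q_d = 36689.
Ed = (dQ_d/dp)·(p/Q_d) = (-122.706) × (111/36689) = -0.3712…

-0.37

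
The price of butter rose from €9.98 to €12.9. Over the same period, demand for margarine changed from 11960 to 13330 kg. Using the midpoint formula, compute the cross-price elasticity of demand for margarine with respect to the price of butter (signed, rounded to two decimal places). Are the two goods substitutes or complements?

%ΔQ_{margarine} = (13330 − 11960)/avg = 1370/12645 = 0.108343…
%ΔP_{butter} = (12.9 − 9.98)/avg = 2.92/11.44 = 0.255244…
E_cross = (1370/12645) / (2.92/11.44) = 0.4244…
E_cross > 0 ⇒ the goods are substitutes.

0.42; substitutes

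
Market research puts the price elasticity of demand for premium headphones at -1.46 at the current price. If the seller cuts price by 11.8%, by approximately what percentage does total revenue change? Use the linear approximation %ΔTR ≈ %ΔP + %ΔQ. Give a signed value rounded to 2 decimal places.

%ΔQ ≈ Ed × %ΔP = (-1.46) × (-11.8%) = +17.2280%
%ΔTR ≈ %ΔP + %ΔQ = (-11.8%) + (+17.2280%) = +5.4280%

+5.43%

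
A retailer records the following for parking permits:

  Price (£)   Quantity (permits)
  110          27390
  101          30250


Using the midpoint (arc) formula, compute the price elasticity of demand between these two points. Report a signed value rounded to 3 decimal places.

-1.163

%ΔQ = (30250 − 27390) / [(27390 + 30250)/2] = 2860/28820 = 0.099236…
%ΔP = (101 − 110) / [(110 + 101)/2] = -9/105.5 = -0.085308…
Arc Ed = %ΔQ / %ΔP = (2860/28820) / (-9/105.5) = -1.16327…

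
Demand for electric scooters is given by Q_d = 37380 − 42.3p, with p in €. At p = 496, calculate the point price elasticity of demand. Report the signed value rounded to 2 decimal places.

-1.28

dQ_d/dp = −42.3. At p = 496, Q_d = 37380 − 42.3(496) = 16399.2.
Ed = (dQ_d/dp)·(p/Q_d) = −42.3 × (496/16399.2) = -1.2793…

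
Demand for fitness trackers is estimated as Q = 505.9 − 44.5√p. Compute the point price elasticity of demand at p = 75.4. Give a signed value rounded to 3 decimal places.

dQ/dp = −44.5/(2√p) = -2.56238. At p = 75.4, Q = 119.492.
Ed = (dQ/dp)·(p/Q) = (-2.56238) × (75.4/119.492) = -1.61687…

-1.617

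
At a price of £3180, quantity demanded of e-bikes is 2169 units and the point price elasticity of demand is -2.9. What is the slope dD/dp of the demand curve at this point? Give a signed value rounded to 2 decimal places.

-1.98

Ed = (dD/dp)·(p/D) ⇒ dD/dp = Ed·D/p = (-2.9)·2169/3180 = -1.9780…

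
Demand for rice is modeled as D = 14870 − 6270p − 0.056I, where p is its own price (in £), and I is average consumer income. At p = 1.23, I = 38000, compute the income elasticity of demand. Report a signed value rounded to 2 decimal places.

At the given values, D = 14870 − 6270(1.23) − 0.056(38000) = 5029.9.
∂D/∂I = -0.056.
E = (-0.056) × (38000/5029.9) = -0.4230…

-0.42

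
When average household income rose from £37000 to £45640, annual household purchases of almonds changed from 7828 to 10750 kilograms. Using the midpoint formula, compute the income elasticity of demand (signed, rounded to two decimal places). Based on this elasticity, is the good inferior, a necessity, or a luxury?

1.50; luxury

%ΔQ = (10750 − 7828)/[( 7828 + 10750)/2] = 2922/9289 = 0.314565…
%ΔIncome = (45640 − 37000)/[( 37000 + 45640)/2] = 8640/41320 = 0.209099…
E_income = (2922/9289) / (8640/41320) = 1.5043…
E_income > 1 ⇒ normal good, luxury.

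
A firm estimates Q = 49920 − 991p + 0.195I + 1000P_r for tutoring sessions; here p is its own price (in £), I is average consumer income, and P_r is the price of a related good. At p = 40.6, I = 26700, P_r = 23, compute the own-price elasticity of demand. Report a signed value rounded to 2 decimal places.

At the given values, Q = 49920 − 991(40.6) + 0.195(26700) + 1000(23) = 37891.9.
∂Q/∂p = −991.
E = (-991) × (40.6/37891.9) = -1.0618…

-1.06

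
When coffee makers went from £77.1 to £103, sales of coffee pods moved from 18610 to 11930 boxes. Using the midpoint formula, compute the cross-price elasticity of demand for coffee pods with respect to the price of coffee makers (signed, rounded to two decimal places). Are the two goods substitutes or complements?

%ΔQ_{coffee pods} = (11930 − 18610)/avg = -6680/15270 = -0.437459…
%ΔP_{coffee makers} = (103 − 77.1)/avg = 25.9/90.05 = 0.287617…
E_cross = (-6680/15270) / (25.9/90.05) = -1.5209…
E_cross < 0 ⇒ the goods are complements.

-1.52; complements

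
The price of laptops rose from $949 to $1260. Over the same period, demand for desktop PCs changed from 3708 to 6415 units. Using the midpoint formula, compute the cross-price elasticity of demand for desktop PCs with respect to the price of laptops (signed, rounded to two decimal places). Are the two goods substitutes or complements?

%ΔQ_{desktop PCs} = (6415 − 3708)/avg = 2707/5061.5 = 0.534821…
%ΔP_{laptops} = (1260 − 949)/avg = 311/1104.5 = 0.281575…
E_cross = (2707/5061.5) / (311/1104.5) = 1.8993…
E_cross > 0 ⇒ the goods are substitutes.

1.90; substitutes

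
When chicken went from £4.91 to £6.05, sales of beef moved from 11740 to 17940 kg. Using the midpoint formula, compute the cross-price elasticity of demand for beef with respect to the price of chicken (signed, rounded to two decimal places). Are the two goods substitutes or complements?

2.01; substitutes

%ΔQ_{beef} = (17940 − 11740)/avg = 6200/14840 = 0.417789…
%ΔP_{chicken} = (6.05 − 4.91)/avg = 1.14/5.48 = 0.208029…
E_cross = (6200/14840) / (1.14/5.48) = 2.0083…
E_cross > 0 ⇒ the goods are substitutes.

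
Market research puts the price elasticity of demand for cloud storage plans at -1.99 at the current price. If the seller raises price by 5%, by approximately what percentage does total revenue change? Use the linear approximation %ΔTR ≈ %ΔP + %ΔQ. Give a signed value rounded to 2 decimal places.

-4.95%

%ΔQ ≈ Ed × %ΔP = (-1.99) × (+5%) = -9.9500%
%ΔTR ≈ %ΔP + %ΔQ = (+5%) + (-9.9500%) = -4.9500%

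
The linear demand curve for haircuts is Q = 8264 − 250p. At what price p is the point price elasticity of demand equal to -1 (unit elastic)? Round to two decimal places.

16.53

Ed = −250p/(8264 − 250p). Set this equal to -1:
250p = 1·(8264 − 250p) ⇒ 250p(1 + 1) = 1·8264
p = 1·8264 / (250·2) = 16.528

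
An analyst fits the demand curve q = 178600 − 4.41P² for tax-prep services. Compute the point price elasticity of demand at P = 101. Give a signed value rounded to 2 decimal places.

-0.67

dq/dP = −2·4.41·P = -890.82. At P = 101, q = 133613.59.
Ed = (dq/dP)·(P/q) = (-890.82) × (101/133613.59) = -0.6733…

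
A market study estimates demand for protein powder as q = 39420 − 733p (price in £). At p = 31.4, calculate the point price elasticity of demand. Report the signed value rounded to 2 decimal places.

dq/dp = −733. At p = 31.4, q = 39420 − 733(31.4) = 16403.8.
Ed = (dq/dp)·(p/q) = −733 × (31.4/16403.8) = -1.4031…

-1.40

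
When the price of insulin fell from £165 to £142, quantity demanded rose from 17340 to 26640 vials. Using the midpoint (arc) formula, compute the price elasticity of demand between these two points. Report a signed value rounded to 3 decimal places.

-2.823

%ΔQ = (26640 − 17340) / [(17340 + 26640)/2] = 9300/21990 = 0.422919…
%ΔP = (142 − 165) / [(165 + 142)/2] = -23/153.5 = -0.149837…
Arc Ed = %ΔQ / %ΔP = (9300/21990) / (-23/153.5) = -2.82252…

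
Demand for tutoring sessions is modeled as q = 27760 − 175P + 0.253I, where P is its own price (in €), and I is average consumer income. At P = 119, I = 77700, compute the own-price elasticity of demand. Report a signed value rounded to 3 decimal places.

At the given values, q = 27760 − 175(119) + 0.253(77700) = 26593.1.
∂q/∂P = −175.
E = (-175) × (119/26593.1) = -0.78309…

-0.783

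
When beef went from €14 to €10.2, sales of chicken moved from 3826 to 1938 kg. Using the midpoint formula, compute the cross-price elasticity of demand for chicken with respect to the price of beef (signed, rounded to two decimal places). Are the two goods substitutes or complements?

%ΔQ_{chicken} = (1938 − 3826)/avg = -1888/2882 = -0.655100…
%ΔP_{beef} = (10.2 − 14)/avg = -3.8/12.1 = -0.314049…
E_cross = (-1888/2882) / (-3.8/12.1) = 2.0859…
E_cross > 0 ⇒ the goods are substitutes.

2.09; substitutes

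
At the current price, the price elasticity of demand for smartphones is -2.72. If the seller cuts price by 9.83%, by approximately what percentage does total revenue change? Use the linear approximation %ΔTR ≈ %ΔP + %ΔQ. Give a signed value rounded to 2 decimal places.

%ΔQ ≈ Ed × %ΔP = (-2.72) × (-9.83%) = +26.7376%
%ΔTR ≈ %ΔP + %ΔQ = (-9.83%) + (+26.7376%) = +16.9076%

+16.91%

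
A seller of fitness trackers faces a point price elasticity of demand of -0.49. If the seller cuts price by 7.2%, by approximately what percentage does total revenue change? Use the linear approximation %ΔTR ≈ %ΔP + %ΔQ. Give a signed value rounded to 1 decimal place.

-3.7%

%ΔQ ≈ Ed × %ΔP = (-0.49) × (-7.2%) = +3.5280%
%ΔTR ≈ %ΔP + %ΔQ = (-7.2%) + (+3.5280%) = -3.6720%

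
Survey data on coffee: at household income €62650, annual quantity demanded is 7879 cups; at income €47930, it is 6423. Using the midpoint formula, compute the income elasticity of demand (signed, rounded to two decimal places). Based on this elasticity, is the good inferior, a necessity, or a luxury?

%ΔQ = (6423 − 7879)/[( 7879 + 6423)/2] = -1456/7151 = -0.203607…
%ΔIncome = (47930 − 62650)/[( 62650 + 47930)/2] = -14720/55290 = -0.266232…
E_income = (-1456/7151) / (-14720/55290) = 0.7647…
0 < E_income < 1 ⇒ normal good, necessity.

0.76; necessity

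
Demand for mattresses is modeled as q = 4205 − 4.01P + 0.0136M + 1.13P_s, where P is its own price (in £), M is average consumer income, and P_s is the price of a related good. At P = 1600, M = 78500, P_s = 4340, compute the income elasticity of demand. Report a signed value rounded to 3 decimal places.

0.284

At the given values, q = 4205 − 4.01(1600) + 0.0136(78500) + 1.13(4340) = 3760.8.
∂q/∂M = 0.0136.
E = (0.0136) × (78500/3760.8) = 0.28387…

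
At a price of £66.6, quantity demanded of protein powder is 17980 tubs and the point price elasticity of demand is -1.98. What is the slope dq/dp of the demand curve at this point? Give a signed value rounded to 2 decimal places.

-534.54

Ed = (dq/dp)·(p/q) ⇒ dq/dp = Ed·q/p = (-1.98)·17980/66.6 = -534.5405…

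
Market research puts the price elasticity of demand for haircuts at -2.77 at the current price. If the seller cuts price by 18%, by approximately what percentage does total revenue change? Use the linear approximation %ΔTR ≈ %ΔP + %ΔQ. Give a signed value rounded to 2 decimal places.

+31.86%

%ΔQ ≈ Ed × %ΔP = (-2.77) × (-18%) = +49.8600%
%ΔTR ≈ %ΔP + %ΔQ = (-18%) + (+49.8600%) = +31.8600%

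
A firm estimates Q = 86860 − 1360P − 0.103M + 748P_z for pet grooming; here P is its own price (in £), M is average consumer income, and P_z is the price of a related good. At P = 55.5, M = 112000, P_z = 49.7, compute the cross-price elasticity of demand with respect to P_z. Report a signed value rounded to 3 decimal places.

At the given values, Q = 86860 − 1360(55.5) − 0.103(112000) + 748(49.7) = 37019.6.
∂Q/∂P_z = 748.
E = (748) × (49.7/37019.6) = 1.00421…

1.004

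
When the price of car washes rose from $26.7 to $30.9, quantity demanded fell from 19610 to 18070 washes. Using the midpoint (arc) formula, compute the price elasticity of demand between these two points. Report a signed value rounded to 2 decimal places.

%ΔQ = (18070 − 19610) / [(19610 + 18070)/2] = -1540/18840 = -0.081740…
%ΔP = (30.9 − 26.7) / [(26.7 + 30.9)/2] = 4.2/28.8 = 0.145833…
Arc Ed = %ΔQ / %ΔP = (-1540/18840) / (4.2/28.8) = -0.5605…

-0.56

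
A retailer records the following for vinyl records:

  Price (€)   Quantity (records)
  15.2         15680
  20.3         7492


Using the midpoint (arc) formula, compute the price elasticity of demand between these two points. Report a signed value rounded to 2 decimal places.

-2.46

%ΔQ = (7492 − 15680) / [(15680 + 7492)/2] = -8188/11586 = -0.706715…
%ΔP = (20.3 − 15.2) / [(15.2 + 20.3)/2] = 5.1/17.75 = 0.287323…
Arc Ed = %ΔQ / %ΔP = (-8188/11586) / (5.1/17.75) = -2.4596…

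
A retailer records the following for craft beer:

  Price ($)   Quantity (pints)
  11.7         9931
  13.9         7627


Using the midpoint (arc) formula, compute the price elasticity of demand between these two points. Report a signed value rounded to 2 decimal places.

%ΔQ = (7627 − 9931) / [(9931 + 7627)/2] = -2304/8779 = -0.262444…
%ΔP = (13.9 − 11.7) / [(11.7 + 13.9)/2] = 2.2/12.8 = 0.171875
Arc Ed = %ΔQ / %ΔP = (-2304/8779) / (2.2/12.8) = -1.5269…

-1.53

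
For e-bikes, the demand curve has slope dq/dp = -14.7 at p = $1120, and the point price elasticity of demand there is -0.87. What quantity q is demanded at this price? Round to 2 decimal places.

18924.14

Ed = (dq/dp)·(p/q) ⇒ q = (dq/dp)·p/Ed = (-14.7)·1120/(-0.87) = 18924.1379…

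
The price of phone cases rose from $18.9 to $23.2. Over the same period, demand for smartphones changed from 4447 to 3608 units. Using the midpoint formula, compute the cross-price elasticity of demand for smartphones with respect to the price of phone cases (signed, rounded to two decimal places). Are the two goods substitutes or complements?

-1.02; complements

%ΔQ_{smartphones} = (3608 − 4447)/avg = -839/4027.5 = -0.208317…
%ΔP_{phone cases} = (23.2 − 18.9)/avg = 4.3/21.05 = 0.204275…
E_cross = (-839/4027.5) / (4.3/21.05) = -1.0197…
E_cross < 0 ⇒ the goods are complements.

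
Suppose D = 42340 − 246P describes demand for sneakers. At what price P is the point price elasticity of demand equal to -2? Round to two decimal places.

Ed = −246P/(42340 − 246P). Set this equal to -2:
246P = 2·(42340 − 246P) ⇒ 246P(1 + 2) = 2·42340
P = 2·42340 / (246·3) = 114.7425…

114.74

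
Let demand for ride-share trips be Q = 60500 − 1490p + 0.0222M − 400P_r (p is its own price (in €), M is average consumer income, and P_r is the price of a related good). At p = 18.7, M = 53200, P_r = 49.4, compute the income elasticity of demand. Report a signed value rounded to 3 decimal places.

At the given values, Q = 60500 − 1490(18.7) + 0.0222(53200) − 400(49.4) = 14058.04.
∂Q/∂M = 0.0222.
E = (0.0222) × (53200/14058.04) = 0.08401…

0.084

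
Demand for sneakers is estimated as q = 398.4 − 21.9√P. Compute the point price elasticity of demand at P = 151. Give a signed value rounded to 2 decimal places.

-1.04

dq/dP = −21.9/(2√P) = -0.891098. At P = 151, q = 129.288.
Ed = (dq/dP)·(P/q) = (-0.891098) × (151/129.288) = -1.0407…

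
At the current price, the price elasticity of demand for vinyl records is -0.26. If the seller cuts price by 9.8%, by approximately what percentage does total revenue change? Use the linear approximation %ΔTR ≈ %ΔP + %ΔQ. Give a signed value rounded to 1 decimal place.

-7.3%

%ΔQ ≈ Ed × %ΔP = (-0.26) × (-9.8%) = +2.5480%
%ΔTR ≈ %ΔP + %ΔQ = (-9.8%) + (+2.5480%) = -7.2520%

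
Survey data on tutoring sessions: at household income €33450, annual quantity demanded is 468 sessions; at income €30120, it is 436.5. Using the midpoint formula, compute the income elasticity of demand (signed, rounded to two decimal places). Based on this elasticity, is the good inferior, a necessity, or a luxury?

0.66; necessity

%ΔQ = (436.5 − 468)/[( 468 + 436.5)/2] = -31.5/452.25 = -0.069651…
%ΔIncome = (30120 − 33450)/[( 33450 + 30120)/2] = -3330/31785 = -0.104766…
E_income = (-31.5/452.25) / (-3330/31785) = 0.6648…
0 < E_income < 1 ⇒ normal good, necessity.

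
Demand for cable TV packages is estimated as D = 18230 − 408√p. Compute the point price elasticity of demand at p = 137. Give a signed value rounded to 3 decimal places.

-0.177

dD/dp = −408/(2√p) = -17.4289. At p = 137, D = 13454.5.
Ed = (dD/dp)·(p/D) = (-17.4289) × (137/13454.5) = -0.17746…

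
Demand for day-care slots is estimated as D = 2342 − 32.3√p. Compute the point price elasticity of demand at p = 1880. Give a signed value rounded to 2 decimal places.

-0.74

dD/dp = −32.3/(2√p) = -0.372472. At p = 1880, D = 941.505.
Ed = (dD/dp)·(p/D) = (-0.372472) × (1880/941.505) = -0.7437…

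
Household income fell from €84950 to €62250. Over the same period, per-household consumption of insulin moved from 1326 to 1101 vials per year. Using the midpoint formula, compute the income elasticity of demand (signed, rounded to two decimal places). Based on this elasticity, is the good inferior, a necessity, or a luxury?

0.60; necessity

%ΔQ = (1101 − 1326)/[( 1326 + 1101)/2] = -225/1213.5 = -0.185414…
%ΔIncome = (62250 − 84950)/[( 84950 + 62250)/2] = -22700/73600 = -0.308423…
E_income = (-225/1213.5) / (-22700/73600) = 0.6011…
0 < E_income < 1 ⇒ normal good, necessity.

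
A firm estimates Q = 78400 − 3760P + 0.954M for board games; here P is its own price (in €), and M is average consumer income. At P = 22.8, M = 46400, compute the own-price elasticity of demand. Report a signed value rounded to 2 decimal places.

-2.32

At the given values, Q = 78400 − 3760(22.8) + 0.954(46400) = 36937.6.
∂Q/∂P = −3760.
E = (-3760) × (22.8/36937.6) = -2.3208…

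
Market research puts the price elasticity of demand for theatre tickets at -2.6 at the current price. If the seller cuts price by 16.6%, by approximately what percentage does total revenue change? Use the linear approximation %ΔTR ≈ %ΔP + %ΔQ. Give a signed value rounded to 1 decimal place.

+26.6%

%ΔQ ≈ Ed × %ΔP = (-2.6) × (-16.6%) = +43.1600%
%ΔTR ≈ %ΔP + %ΔQ = (-16.6%) + (+43.1600%) = +26.5600%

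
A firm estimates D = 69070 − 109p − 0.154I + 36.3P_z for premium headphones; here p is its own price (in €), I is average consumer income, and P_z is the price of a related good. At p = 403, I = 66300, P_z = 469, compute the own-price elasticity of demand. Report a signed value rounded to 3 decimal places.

At the given values, D = 69070 − 109(403) − 0.154(66300) + 36.3(469) = 31957.5.
∂D/∂p = −109.
E = (-109) × (403/31957.5) = -1.37454…

-1.375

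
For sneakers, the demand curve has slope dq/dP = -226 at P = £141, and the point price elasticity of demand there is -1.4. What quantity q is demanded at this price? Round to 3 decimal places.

22761.429

Ed = (dq/dP)·(P/q) ⇒ q = (dq/dP)·P/Ed = (-226)·141/(-1.4) = 22761.42857…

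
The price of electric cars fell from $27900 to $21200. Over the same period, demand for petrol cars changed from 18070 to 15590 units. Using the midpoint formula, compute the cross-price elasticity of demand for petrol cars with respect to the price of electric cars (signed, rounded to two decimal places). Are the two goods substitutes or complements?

0.54; substitutes

%ΔQ_{petrol cars} = (15590 − 18070)/avg = -2480/16830 = -0.147355…
%ΔP_{electric cars} = (21200 − 27900)/avg = -6700/24550 = -0.272912…
E_cross = (-2480/16830) / (-6700/24550) = 0.5399…
E_cross > 0 ⇒ the goods are substitutes.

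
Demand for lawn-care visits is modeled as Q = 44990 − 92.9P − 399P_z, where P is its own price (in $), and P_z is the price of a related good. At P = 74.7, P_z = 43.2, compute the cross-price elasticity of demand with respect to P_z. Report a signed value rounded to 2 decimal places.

-0.83

At the given values, Q = 44990 − 92.9(74.7) − 399(43.2) = 20813.57.
∂Q/∂P_z = -399.
E = (-399) × (43.2/20813.57) = -0.8281…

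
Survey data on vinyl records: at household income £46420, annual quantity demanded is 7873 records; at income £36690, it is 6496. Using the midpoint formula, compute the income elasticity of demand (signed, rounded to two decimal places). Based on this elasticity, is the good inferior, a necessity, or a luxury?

%ΔQ = (6496 − 7873)/[( 7873 + 6496)/2] = -1377/7184.5 = -0.191662…
%ΔIncome = (36690 − 46420)/[( 46420 + 36690)/2] = -9730/41555 = -0.234147…
E_income = (-1377/7184.5) / (-9730/41555) = 0.8185…
0 < E_income < 1 ⇒ normal good, necessity.

0.82; necessity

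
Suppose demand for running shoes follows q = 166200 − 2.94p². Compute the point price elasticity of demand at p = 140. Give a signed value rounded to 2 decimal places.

dq/dp = −2·2.94·p = -823.2. At p = 140, q = 108576.
Ed = (dq/dp)·(p/q) = (-823.2) × (140/108576) = -1.0614…

-1.06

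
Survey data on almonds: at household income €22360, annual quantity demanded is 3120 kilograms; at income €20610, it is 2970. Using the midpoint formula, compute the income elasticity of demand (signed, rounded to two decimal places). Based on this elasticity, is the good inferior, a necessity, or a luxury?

0.60; necessity

%ΔQ = (2970 − 3120)/[( 3120 + 2970)/2] = -150/3045 = -0.049261…
%ΔIncome = (20610 − 22360)/[( 22360 + 20610)/2] = -1750/21485 = -0.081452…
E_income = (-150/3045) / (-1750/21485) = 0.6047…
0 < E_income < 1 ⇒ normal good, necessity.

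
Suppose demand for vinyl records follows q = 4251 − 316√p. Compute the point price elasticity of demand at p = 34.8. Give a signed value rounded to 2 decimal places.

-0.39

dq/dp = −316/(2√p) = -26.7835. At p = 34.8, q = 2386.87.
Ed = (dq/dp)·(p/q) = (-26.7835) × (34.8/2386.87) = -0.3904…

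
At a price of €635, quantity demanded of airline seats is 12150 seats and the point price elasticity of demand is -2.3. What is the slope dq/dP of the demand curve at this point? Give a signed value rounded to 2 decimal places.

-44.01

Ed = (dq/dP)·(P/q) ⇒ dq/dP = Ed·q/P = (-2.3)·12150/635 = -44.0078…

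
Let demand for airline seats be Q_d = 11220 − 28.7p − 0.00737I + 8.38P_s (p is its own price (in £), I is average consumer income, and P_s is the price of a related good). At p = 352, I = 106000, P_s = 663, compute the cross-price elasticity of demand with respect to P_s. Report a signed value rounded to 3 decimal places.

0.943

At the given values, Q_d = 11220 − 28.7(352) − 0.00737(106000) + 8.38(663) = 5892.32.
∂Q_d/∂P_s = 8.38.
E = (8.38) × (663/5892.32) = 0.94291…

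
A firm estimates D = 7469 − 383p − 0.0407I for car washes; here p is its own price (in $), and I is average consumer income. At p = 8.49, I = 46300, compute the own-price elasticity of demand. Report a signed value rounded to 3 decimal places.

At the given values, D = 7469 − 383(8.49) − 0.0407(46300) = 2332.92.
∂D/∂p = −383.
E = (-383) × (8.49/2332.92) = -1.39381…

-1.394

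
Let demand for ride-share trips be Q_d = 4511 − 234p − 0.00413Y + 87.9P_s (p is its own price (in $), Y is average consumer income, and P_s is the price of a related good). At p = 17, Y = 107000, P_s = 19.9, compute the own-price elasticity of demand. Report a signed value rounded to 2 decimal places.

-2.16

At the given values, Q_d = 4511 − 234(17) − 0.00413(107000) + 87.9(19.9) = 1840.3.
∂Q_d/∂p = −234.
E = (-234) × (17/1840.3) = -2.1616…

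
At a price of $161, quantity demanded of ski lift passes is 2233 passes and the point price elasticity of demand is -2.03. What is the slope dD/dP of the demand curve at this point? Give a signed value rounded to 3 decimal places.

Ed = (dD/dP)·(P/D) ⇒ dD/dP = Ed·D/P = (-2.03)·2233/161 = -28.15521…

-28.155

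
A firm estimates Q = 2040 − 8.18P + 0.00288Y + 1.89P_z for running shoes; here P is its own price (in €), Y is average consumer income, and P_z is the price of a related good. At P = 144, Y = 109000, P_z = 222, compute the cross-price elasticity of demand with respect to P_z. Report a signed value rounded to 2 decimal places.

At the given values, Q = 2040 − 8.18(144) + 0.00288(109000) + 1.89(222) = 1595.58.
∂Q/∂P_z = 1.89.
E = (1.89) × (222/1595.58) = 0.2629…

0.26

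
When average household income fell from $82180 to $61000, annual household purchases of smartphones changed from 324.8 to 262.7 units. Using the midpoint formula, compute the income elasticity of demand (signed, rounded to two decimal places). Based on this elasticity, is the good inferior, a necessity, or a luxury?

0.71; necessity

%ΔQ = (262.7 − 324.8)/[( 324.8 + 262.7)/2] = -62.1/293.75 = -0.211404…
%ΔIncome = (61000 − 82180)/[( 82180 + 61000)/2] = -21180/71590 = -0.295851…
E_income = (-62.1/293.75) / (-21180/71590) = 0.7145…
0 < E_income < 1 ⇒ normal good, necessity.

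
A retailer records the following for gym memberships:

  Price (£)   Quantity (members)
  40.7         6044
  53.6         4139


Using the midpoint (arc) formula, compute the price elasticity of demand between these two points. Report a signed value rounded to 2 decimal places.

%ΔQ = (4139 − 6044) / [(6044 + 4139)/2] = -1905/5091.5 = -0.374153…
%ΔP = (53.6 − 40.7) / [(40.7 + 53.6)/2] = 12.9/47.15 = 0.273594…
Arc Ed = %ΔQ / %ΔP = (-1905/5091.5) / (12.9/47.15) = -1.3675…

-1.37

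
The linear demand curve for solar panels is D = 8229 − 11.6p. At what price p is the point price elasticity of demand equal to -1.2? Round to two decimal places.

386.94

Ed = −11.6p/(8229 − 11.6p). Set this equal to -1.2:
11.6p = 1.2·(8229 − 11.6p) ⇒ 11.6p(1 + 1.2) = 1.2·8229
p = 1.2·8229 / (11.6·2.2) = 386.9435…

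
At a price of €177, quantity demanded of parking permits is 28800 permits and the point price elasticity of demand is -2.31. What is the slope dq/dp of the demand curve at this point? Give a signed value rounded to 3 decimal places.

-375.864

Ed = (dq/dp)·(p/q) ⇒ dq/dp = Ed·q/p = (-2.31)·28800/177 = -375.86440…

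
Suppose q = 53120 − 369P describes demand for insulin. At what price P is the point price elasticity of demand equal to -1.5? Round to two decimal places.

Ed = −369P/(53120 − 369P). Set this equal to -1.5:
369P = 1.5·(53120 − 369P) ⇒ 369P(1 + 1.5) = 1.5·53120
P = 1.5·53120 / (369·2.5) = 86.3739…

86.37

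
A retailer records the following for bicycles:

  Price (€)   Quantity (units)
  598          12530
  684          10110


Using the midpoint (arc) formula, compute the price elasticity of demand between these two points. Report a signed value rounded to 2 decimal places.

%ΔQ = (10110 − 12530) / [(12530 + 10110)/2] = -2420/11320 = -0.213780…
%ΔP = (684 − 598) / [(598 + 684)/2] = 86/641 = 0.134165…
Arc Ed = %ΔQ / %ΔP = (-2420/11320) / (86/641) = -1.5934…

-1.59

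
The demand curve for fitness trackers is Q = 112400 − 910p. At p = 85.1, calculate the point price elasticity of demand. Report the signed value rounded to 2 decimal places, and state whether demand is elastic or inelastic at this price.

dQ/dp = −910. At p = 85.1, Q = 112400 − 910(85.1) = 34959.
Ed = (dQ/dp)·(p/Q) = −910 × (85.1/34959) = -2.2151…
|Ed| = 2.22 > 1, so demand is elastic.

-2.22; elastic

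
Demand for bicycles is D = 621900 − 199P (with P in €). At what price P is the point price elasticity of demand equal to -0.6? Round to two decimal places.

1171.92

Ed = −199P/(621900 − 199P). Set this equal to -0.6:
199P = 0.6·(621900 − 199P) ⇒ 199P(1 + 0.6) = 0.6·621900
P = 0.6·621900 / (199·1.6) = 1171.9221…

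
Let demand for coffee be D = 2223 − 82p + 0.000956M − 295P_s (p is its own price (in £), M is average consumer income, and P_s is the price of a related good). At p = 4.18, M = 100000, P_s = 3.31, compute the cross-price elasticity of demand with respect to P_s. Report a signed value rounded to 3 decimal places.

-0.977

At the given values, D = 2223 − 82(4.18) + 0.000956(100000) − 295(3.31) = 999.39.
∂D/∂P_s = -295.
E = (-295) × (3.31/999.39) = -0.97704…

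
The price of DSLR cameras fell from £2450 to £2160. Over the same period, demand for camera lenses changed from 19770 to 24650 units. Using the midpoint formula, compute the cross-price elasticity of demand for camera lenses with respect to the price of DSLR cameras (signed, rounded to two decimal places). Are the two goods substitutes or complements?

%ΔQ_{camera lenses} = (24650 − 19770)/avg = 4880/22210 = 0.219720…
%ΔP_{DSLR cameras} = (2160 − 2450)/avg = -290/2305 = -0.125813…
E_cross = (4880/22210) / (-290/2305) = -1.7464…
E_cross < 0 ⇒ the goods are complements.

-1.75; complements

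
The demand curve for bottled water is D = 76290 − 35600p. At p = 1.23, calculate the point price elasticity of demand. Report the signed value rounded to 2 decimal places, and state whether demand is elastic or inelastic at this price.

-1.35; elastic

dD/dp = −35600. At p = 1.23, D = 76290 − 35600(1.23) = 32502.
Ed = (dD/dp)·(p/D) = −35600 × (1.23/32502) = -1.3472…
|Ed| = 1.35 > 1, so demand is elastic.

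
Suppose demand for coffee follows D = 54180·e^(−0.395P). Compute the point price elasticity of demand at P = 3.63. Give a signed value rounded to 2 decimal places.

dD/dP = −0.395·D = -5101.79. At P = 3.63, D = 12915.9.
Ed = (dD/dP)·(P/D) = (-5101.79) × (3.63/12915.9) = -1.4338…

-1.43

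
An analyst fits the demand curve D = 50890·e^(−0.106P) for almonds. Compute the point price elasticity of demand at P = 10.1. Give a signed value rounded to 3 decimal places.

-1.071

dD/dP = −0.106·D = -1849.19. At P = 10.1, D = 17445.2.
Ed = (dD/dP)·(P/D) = (-1849.19) × (10.1/17445.2) = -1.0706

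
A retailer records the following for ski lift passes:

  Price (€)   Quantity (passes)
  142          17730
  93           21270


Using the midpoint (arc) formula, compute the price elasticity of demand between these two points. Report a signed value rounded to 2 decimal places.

-0.44

%ΔQ = (21270 − 17730) / [(17730 + 21270)/2] = 3540/19500 = 0.181538…
%ΔP = (93 − 142) / [(142 + 93)/2] = -49/117.5 = -0.417021…
Arc Ed = %ΔQ / %ΔP = (3540/19500) / (-49/117.5) = -0.4353…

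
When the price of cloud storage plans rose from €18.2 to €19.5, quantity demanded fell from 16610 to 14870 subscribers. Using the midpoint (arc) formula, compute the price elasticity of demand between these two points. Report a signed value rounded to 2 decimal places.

%ΔQ = (14870 − 16610) / [(16610 + 14870)/2] = -1740/15740 = -0.110546…
%ΔP = (19.5 − 18.2) / [(18.2 + 19.5)/2] = 1.3/18.85 = 0.068965…
Arc Ed = %ΔQ / %ΔP = (-1740/15740) / (1.3/18.85) = -1.6029…

-1.60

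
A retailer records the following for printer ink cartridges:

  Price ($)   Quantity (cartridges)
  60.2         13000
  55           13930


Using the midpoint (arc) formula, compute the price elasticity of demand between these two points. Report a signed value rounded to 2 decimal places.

-0.77

%ΔQ = (13930 − 13000) / [(13000 + 13930)/2] = 930/13465 = 0.069067…
%ΔP = (55 − 60.2) / [(60.2 + 55)/2] = -5.2/57.6 = -0.090277…
Arc Ed = %ΔQ / %ΔP = (930/13465) / (-5.2/57.6) = -0.7650…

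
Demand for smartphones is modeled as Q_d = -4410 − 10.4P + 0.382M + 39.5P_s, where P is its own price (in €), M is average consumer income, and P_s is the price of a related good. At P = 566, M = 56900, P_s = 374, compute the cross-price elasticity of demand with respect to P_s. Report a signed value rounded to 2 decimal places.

0.56

At the given values, Q_d = -4410 − 10.4(566) + 0.382(56900) + 39.5(374) = 26212.4.
∂Q_d/∂P_s = 39.5.
E = (39.5) × (374/26212.4) = 0.5635…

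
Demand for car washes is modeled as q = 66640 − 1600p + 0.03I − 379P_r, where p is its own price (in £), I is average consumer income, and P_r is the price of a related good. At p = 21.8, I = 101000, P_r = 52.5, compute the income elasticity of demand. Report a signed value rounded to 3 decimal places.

0.203

At the given values, q = 66640 − 1600(21.8) + 0.03(101000) − 379(52.5) = 14892.5.
∂q/∂I = 0.03.
E = (0.03) × (101000/14892.5) = 0.20345…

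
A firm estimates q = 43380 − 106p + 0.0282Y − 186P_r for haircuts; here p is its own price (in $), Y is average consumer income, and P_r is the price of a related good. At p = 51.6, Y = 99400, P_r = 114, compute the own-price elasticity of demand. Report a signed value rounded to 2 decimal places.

-0.28

At the given values, q = 43380 − 106(51.6) + 0.0282(99400) − 186(114) = 19509.48.
∂q/∂p = −106.
E = (-106) × (51.6/19509.48) = -0.2803…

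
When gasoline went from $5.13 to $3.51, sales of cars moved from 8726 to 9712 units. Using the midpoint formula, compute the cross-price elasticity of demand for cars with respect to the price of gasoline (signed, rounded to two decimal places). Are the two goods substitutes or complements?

-0.29; complements

%ΔQ_{cars} = (9712 − 8726)/avg = 986/9219 = 0.106953…
%ΔP_{gasoline} = (3.51 − 5.13)/avg = -1.62/4.32 = -0.375
E_cross = (986/9219) / (-1.62/4.32) = -0.2852…
E_cross < 0 ⇒ the goods are complements.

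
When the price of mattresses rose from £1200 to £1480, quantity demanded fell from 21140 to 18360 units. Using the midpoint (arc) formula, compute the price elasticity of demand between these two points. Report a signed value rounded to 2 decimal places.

%ΔQ = (18360 − 21140) / [(21140 + 18360)/2] = -2780/19750 = -0.140759…
%ΔP = (1480 − 1200) / [(1200 + 1480)/2] = 280/1340 = 0.208955…
Arc Ed = %ΔQ / %ΔP = (-2780/19750) / (280/1340) = -0.6736…

-0.67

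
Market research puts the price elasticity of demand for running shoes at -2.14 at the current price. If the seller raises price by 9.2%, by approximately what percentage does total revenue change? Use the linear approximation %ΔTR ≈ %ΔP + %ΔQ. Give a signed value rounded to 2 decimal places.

-10.49%

%ΔQ ≈ Ed × %ΔP = (-2.14) × (+9.2%) = -19.6880%
%ΔTR ≈ %ΔP + %ΔQ = (+9.2%) + (-19.6880%) = -10.4880%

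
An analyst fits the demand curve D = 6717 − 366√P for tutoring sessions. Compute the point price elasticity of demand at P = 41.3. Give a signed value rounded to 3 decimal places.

dD/dP = −366/(2√P) = -28.4758. At P = 41.3, D = 4364.9.
Ed = (dD/dP)·(P/D) = (-28.4758) × (41.3/4364.9) = -0.26943…

-0.269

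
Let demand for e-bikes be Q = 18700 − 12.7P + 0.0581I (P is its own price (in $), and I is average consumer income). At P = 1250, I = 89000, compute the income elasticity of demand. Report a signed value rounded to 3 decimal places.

At the given values, Q = 18700 − 12.7(1250) + 0.0581(89000) = 7995.9.
∂Q/∂I = 0.0581.
E = (0.0581) × (89000/7995.9) = 0.64669…

0.647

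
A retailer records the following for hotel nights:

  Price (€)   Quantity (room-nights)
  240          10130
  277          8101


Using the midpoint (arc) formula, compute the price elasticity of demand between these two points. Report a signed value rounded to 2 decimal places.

%ΔQ = (8101 − 10130) / [(10130 + 8101)/2] = -2029/9115.5 = -0.222587…
%ΔP = (277 − 240) / [(240 + 277)/2] = 37/258.5 = 0.143133…
Arc Ed = %ΔQ / %ΔP = (-2029/9115.5) / (37/258.5) = -1.5551…

-1.56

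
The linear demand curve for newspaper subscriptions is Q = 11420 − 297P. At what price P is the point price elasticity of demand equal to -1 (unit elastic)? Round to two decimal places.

19.23

Ed = −297P/(11420 − 297P). Set this equal to -1:
297P = 1·(11420 − 297P) ⇒ 297P(1 + 1) = 1·11420
P = 1·11420 / (297·2) = 19.2255…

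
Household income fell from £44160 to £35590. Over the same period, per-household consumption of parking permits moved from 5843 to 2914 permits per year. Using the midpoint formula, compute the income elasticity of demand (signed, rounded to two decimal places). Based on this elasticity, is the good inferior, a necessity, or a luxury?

3.11; luxury

%ΔQ = (2914 − 5843)/[( 5843 + 2914)/2] = -2929/4378.5 = -0.668950…
%ΔIncome = (35590 − 44160)/[( 44160 + 35590)/2] = -8570/39875 = -0.214921…
E_income = (-2929/4378.5) / (-8570/39875) = 3.1125…
E_income > 1 ⇒ normal good, luxury.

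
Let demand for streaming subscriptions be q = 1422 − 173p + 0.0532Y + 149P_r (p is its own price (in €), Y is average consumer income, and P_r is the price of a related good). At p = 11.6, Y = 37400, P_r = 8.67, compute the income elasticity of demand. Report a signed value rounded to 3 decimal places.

0.738

At the given values, q = 1422 − 173(11.6) + 0.0532(37400) + 149(8.67) = 2696.71.
∂q/∂Y = 0.0532.
E = (0.0532) × (37400/2696.71) = 0.73781…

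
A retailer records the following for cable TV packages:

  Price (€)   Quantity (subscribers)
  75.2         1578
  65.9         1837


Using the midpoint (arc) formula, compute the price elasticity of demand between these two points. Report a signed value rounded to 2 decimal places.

%ΔQ = (1837 − 1578) / [(1578 + 1837)/2] = 259/1707.5 = 0.151683…
%ΔP = (65.9 − 75.2) / [(75.2 + 65.9)/2] = -9.3/70.55 = -0.131821…
Arc Ed = %ΔQ / %ΔP = (259/1707.5) / (-9.3/70.55) = -1.1506…

-1.15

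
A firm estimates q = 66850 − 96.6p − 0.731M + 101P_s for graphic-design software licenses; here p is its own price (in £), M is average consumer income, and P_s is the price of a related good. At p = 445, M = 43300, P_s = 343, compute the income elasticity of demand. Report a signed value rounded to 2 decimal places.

At the given values, q = 66850 − 96.6(445) − 0.731(43300) + 101(343) = 26853.7.
∂q/∂M = -0.731.
E = (-0.731) × (43300/26853.7) = -1.1786…

-1.18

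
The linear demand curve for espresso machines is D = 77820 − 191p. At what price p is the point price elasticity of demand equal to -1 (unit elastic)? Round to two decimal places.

Ed = −191p/(77820 − 191p). Set this equal to -1:
191p = 1·(77820 − 191p) ⇒ 191p(1 + 1) = 1·77820
p = 1·77820 / (191·2) = 203.7172…

203.72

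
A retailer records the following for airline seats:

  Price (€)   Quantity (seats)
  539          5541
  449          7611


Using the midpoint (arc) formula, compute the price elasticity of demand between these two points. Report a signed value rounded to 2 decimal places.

%ΔQ = (7611 − 5541) / [(5541 + 7611)/2] = 2070/6576 = 0.314781…
%ΔP = (449 − 539) / [(539 + 449)/2] = -90/494 = -0.182186…
Arc Ed = %ΔQ / %ΔP = (2070/6576) / (-90/494) = -1.7277…

-1.73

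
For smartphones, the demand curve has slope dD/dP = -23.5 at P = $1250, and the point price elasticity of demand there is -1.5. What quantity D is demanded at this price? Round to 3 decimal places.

Ed = (dD/dP)·(P/D) ⇒ D = (dD/dP)·P/Ed = (-23.5)·1250/(-1.5) = 19583.33333…

19583.333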